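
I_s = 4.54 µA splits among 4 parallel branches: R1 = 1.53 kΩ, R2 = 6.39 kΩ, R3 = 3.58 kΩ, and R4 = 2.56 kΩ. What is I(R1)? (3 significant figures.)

Conductances: ΣG = 1/1.53 + 1/6.39 + 1/3.58 + 1/2.56 = 1.480 (1/kΩ).
By the current-divider rule, I = I_s · G_k/ΣG = 4.54 × 0.4416 = 2.005 µA.

I ≈ 2.00 µA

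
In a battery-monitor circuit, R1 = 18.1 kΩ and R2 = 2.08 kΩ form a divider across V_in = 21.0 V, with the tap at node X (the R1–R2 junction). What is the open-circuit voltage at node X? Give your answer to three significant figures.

V_th ≈ 2.16 V

With X open, the divider is unloaded: V_th = 21.0 × 2.08/20.18 = 2.165 V.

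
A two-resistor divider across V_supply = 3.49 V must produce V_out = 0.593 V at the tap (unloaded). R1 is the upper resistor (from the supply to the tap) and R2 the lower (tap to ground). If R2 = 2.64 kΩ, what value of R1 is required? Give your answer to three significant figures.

R1 ≈ 12.9 kΩ

The divider ratio is R2/(R1+R2) = 0.593/3.49 = 0.1699.
Rearranging, R1 = R2·(1−k)/k = 2.64 × 4.885 = 12.90 kΩ.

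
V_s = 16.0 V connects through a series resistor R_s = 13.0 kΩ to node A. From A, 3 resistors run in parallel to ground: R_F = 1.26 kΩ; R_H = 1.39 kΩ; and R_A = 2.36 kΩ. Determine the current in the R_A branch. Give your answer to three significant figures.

Parallel bank: R_p = 1/(1/1.26 + 1/1.39 + 1/2.36) = 0.5163 kΩ.
V_A by voltage divider: V_A = 16.0 × 0.5163/(13.0 + 0.5163) = 0.6112 V.
Branch current I = V_A/R_A = 0.6112/2.36 = 0.2590 mA.
(Equivalently: I_total = 1.184 mA, then current-divider fraction G_k/ΣG = 0.2188.)

I ≈ 0.259 mA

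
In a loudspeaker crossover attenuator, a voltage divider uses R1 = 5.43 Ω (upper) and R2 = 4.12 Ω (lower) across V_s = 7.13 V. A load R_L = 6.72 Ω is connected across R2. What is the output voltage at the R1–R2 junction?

V_out ≈ 2.28 V

First combine the lower leg with the load: R2 ‖ R_L = 2.554 Ω.
Now apply the divider: V_out = 7.13 × 0.3199 = 2.281 V.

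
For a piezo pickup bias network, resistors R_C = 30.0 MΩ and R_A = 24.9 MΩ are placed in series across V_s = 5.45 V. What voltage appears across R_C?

V ≈ 2.98 V

Total series resistance ΣR = 30.0 + 24.9 = 54.90 MΩ.
V = V_s · R/ΣR = 5.45 × 0.5464 = 2.978 V.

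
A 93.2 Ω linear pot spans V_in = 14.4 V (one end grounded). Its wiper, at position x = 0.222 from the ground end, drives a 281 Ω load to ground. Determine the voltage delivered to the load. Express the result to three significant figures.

Split the track: R_lower = x·R_p = 20.69 Ω, R_upper = (1−x)·R_p = 72.51 Ω.
Lower segment in parallel with the load: 20.69 ‖ 281 = 19.27 Ω.
V_out = 14.4 × 19.27/(72.51 + 19.27) = 3.024 V.

V_out ≈ 3.02 V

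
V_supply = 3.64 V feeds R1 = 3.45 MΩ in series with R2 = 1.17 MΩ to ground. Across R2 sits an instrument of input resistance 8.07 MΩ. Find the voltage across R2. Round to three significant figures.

V_out ≈ 0.832 V

The load sits in parallel with R2, giving an effective lower resistance R2' = R2·R_L/(R2+R_L) = 1.022 MΩ.
Then V_out = V_supply · R2'/(R1 + R2') = 3.64 × 1.022/4.472 = 0.8318 V.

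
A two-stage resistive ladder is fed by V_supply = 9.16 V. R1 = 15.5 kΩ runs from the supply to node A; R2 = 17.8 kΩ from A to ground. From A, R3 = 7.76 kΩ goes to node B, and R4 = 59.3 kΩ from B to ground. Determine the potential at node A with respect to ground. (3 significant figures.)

Looking into the second stage from A: R3 + R4 = 67.06 kΩ appears in parallel with R2.
R2 ‖ (R3+R4) = 14.07 kΩ.
So V_A = 9.16 × 0.4758 = 4.358 V.

V_A ≈ 4.36 V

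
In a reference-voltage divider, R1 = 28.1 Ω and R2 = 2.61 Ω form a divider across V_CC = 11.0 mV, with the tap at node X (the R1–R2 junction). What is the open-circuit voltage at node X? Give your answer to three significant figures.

V_th ≈ 0.935 mV

With X open, the divider is unloaded: V_th = 11.0 × 2.61/30.71 = 0.9349 mV.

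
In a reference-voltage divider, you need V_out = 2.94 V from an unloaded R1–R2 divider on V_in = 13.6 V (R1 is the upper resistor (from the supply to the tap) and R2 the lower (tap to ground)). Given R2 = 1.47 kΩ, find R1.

R1 ≈ 5.33 kΩ

The divider ratio is R2/(R1+R2) = 2.94/13.6 = 0.2162.
R1 = R2·(1/k − 1) = 1.47 × 3.626 = 5.330 kΩ.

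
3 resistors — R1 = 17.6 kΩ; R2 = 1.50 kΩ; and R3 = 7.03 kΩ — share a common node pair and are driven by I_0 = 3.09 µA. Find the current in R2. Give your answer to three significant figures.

Total conductance ΣG = 1/17.6 + 1/1.50 + 1/7.03 = 0.8657 (units of 1/kΩ).
Current divider: I(R2) = I_0 · G_k/ΣG = 3.09 × (0.6667/0.8657) = 3.09 × 0.7701 = 2.379 µA.

I ≈ 2.38 µA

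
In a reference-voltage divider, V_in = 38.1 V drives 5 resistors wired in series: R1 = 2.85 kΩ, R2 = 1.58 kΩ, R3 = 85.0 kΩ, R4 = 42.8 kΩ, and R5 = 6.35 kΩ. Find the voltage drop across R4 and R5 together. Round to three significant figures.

V ≈ 13.5 V

ΣR = 2.85 + 1.58 + 85.0 + 42.8 + 6.35 = 138.6 kΩ.
R_{R4..R5} = 42.8 + 6.35 = 49.15 kΩ.
By the voltage-divider rule, V = 38.1 × 49.15/138.6 = 13.51 V.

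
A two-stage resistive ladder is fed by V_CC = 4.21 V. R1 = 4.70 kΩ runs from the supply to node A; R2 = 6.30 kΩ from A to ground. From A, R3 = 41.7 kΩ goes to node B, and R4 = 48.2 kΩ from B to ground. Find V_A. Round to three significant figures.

V_A ≈ 2.34 V

Looking into the second stage from A: R3 + R4 = 89.90 kΩ appears in parallel with R2.
Effective lower resistance at A: R2 ‖ 89.90 = 5.887 kΩ.
First divider: V_A = V_CC · 5.887/(4.70 + 5.887) = 2.341 V.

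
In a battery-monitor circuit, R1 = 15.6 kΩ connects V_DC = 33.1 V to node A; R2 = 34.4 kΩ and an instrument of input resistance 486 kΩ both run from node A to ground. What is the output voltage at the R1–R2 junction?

R2 ‖ R_L = (34.4 × 486)/(34.4 + 486) = 32.13 kΩ.
Then V_out = V_DC · R2'/(R1 + R2') = 33.1 × 32.13/47.73 = 22.28 V.
(Unloaded it would be 22.8 V; the load pulls it down.)

V_out ≈ 22.3 V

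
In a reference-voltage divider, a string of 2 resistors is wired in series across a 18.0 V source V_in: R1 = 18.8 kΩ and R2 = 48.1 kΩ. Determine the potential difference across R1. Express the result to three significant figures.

Series total: ΣR = 18.8 + 48.1 = 66.90 kΩ.
Voltage divider: V = V_in · (18.80 / 66.90) = 18.0 × 0.2810 = 5.058 V.

V ≈ 5.06 V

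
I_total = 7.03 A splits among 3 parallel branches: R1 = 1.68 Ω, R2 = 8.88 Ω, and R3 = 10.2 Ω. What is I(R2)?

Total conductance ΣG = 1/1.68 + 1/8.88 + 1/10.2 = 0.8059 (units of 1/Ω).
Current divider: I(R2) = I_total · G_k/ΣG = 7.03 × (0.1126/0.8059) = 7.03 × 0.1397 = 0.9824 A.

I ≈ 0.982 A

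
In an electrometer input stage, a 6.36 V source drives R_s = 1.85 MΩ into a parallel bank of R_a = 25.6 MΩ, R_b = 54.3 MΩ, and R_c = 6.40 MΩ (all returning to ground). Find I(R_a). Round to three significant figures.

I ≈ 0.178 µA

Parallel bank: R_p = 1/(1/25.6 + 1/54.3 + 1/6.40) = 4.679 MΩ.
V_A by voltage divider: V_A = 6.36 × 4.679/(1.85 + 4.679) = 4.558 V.
I(R_a) = V_A / R_a = 4.558/25.6 = 0.1780 µA.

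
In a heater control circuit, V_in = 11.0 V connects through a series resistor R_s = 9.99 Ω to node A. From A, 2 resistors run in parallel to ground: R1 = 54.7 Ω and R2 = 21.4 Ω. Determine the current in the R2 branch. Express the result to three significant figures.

Combine the parallel branches: R_p = (1/54.7 + 1/21.4)⁻¹ = 15.38 Ω.
V_A = 11.0 × 15.38/25.37 = 6.669 V.
Branch current I = V_A/R2 = 6.669/21.4 = 0.3116 A.

I ≈ 0.312 A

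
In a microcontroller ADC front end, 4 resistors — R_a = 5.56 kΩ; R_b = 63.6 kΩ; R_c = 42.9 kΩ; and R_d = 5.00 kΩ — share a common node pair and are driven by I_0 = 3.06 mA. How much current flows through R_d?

I ≈ 1.46 mA

ΣG = 1/5.56 + 1/63.6 + 1/42.9 + 1/5.00 = 0.4189.
Current divider: I(R_d) = I_0 · G_k/ΣG = 3.06 × (0.2000/0.4189) = 3.06 × 0.4775 = 1.461 mA.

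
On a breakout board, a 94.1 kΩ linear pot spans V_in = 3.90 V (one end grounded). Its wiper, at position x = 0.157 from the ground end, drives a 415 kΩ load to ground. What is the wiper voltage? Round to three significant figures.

V_out ≈ 0.594 V

The pot divides into 79.33 kΩ above the wiper and 14.77 kΩ below.
Lower segment in parallel with the load: 14.77 ‖ 415 = 14.27 kΩ.
Then V_out = V_in · 14.27/(79.33 + 14.27) = 0.5945 V.
(Unloaded: V_out = x·V_in = 0.612 V.)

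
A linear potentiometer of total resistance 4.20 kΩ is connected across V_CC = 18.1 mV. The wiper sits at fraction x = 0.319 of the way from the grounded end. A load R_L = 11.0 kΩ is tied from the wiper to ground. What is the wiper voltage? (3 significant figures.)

V_out ≈ 5.33 mV

Split the track: R_lower = x·R_p = 1.340 kΩ, R_upper = (1−x)·R_p = 2.860 kΩ.
Lower segment in parallel with the load: 1.340 ‖ 11.0 = 1.194 kΩ.
V_out = 18.1 × 1.194/(2.860 + 1.194) = 5.332 mV.
(Unloaded: V_out = x·V_CC = 5.77 mV.)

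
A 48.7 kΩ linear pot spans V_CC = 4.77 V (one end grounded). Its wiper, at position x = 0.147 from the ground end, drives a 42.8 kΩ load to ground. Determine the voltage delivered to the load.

V_out ≈ 0.614 V

Lower segment x·R_p = 7.159 kΩ; upper segment (1−x)·R_p = 41.54 kΩ.
(x·R_p) ‖ R_L = 6.133 kΩ.
Then V_out = V_CC · 6.133/(41.54 + 6.133) = 0.6136 V.
(Unloaded: V_out = x·V_CC = 0.701 V.)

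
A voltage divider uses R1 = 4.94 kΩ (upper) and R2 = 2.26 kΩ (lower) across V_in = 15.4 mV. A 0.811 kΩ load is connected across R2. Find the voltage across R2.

V_out ≈ 1.66 mV

The load sits in parallel with R2, giving an effective lower resistance R2' = R2·R_L/(R2+R_L) = 0.5968 kΩ.
Voltage divider with the loaded lower leg: V_out = 15.4 × 0.5968/(4.94 + 0.5968) = 15.4 × 0.1078 = 1.660 mV.
(Unloaded it would be 4.83 mV; the load pulls it down.)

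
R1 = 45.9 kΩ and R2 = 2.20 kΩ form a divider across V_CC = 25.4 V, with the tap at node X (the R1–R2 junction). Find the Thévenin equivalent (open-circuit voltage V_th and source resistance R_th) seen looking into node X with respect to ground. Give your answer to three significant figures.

V_th ≈ 1.16 V, R_th ≈ 2.10 kΩ

V_th is the unloaded tap voltage: V_CC · R2/(R1+R2) = 25.4 × 0.04574 = 1.162 V.
With V_CC suppressed (replaced by a short), R_th = R1 ‖ R2 = (45.90 × 2.20)/(45.90 + 2.20) = 2.099 kΩ.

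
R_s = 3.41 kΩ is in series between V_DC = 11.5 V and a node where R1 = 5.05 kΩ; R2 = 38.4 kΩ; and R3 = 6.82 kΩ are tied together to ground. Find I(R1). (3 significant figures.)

I ≈ 1.01 mA

Combine the parallel branches: R_p = (1/5.05 + 1/38.4 + 1/6.82)⁻¹ = 2.698 kΩ.
Node voltage V_A = V_DC · R_p/(R_s + R_p) = 11.5 × 0.4417 = 5.079 V.
Branch current I = V_A/R1 = 5.079/5.05 = 1.006 mA.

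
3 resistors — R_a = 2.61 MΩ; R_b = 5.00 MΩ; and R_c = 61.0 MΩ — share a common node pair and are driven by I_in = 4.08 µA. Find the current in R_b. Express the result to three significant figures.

I ≈ 1.36 µA

Total conductance ΣG = 1/2.61 + 1/5.00 + 1/61.0 = 0.5995 (units of 1/MΩ).
By the current-divider rule, I = I_in · G_k/ΣG = 4.08 × 0.3336 = 1.361 µA.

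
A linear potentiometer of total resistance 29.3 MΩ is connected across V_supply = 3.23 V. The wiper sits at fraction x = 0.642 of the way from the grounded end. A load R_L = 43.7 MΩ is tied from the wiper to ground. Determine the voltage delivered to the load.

V_out ≈ 1.80 V

The pot divides into 10.49 MΩ above the wiper and 18.81 MΩ below.
R_L loads the lower segment: effective lower R = 13.15 MΩ.
Loaded-divider output: V_out = 3.23 × 0.5563 = 1.797 V.
(Unloaded: V_out = x·V_supply = 2.07 V.)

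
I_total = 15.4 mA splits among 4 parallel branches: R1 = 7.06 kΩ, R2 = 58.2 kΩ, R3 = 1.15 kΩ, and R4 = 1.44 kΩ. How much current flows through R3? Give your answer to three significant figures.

Conductances: ΣG = 1/7.06 + 1/58.2 + 1/1.15 + 1/1.44 = 1.723 (1/kΩ).
By the current-divider rule, I = I_total · G_k/ΣG = 15.4 × 0.5047 = 7.773 mA.

I ≈ 7.77 mA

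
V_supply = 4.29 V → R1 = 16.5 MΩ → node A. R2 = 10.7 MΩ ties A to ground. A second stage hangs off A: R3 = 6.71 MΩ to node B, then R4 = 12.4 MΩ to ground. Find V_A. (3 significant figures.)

V_A ≈ 1.26 V

Looking into the second stage from A: R3 + R4 = 19.11 MΩ appears in parallel with R2.
R2 ‖ (R3+R4) = 6.859 MΩ.
First divider: V_A = V_supply · 6.859/(16.5 + 6.859) = 1.260 V.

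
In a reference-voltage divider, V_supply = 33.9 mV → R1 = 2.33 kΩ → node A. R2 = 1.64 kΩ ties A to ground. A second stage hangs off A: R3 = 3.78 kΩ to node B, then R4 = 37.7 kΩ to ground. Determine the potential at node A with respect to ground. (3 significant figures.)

V_A ≈ 13.7 mV

Looking into the second stage from A: R3 + R4 = 41.48 kΩ appears in parallel with R2.
R2 ‖ (R3+R4) = 1.578 kΩ.
So V_A = 33.9 × 0.4037 = 13.69 mV.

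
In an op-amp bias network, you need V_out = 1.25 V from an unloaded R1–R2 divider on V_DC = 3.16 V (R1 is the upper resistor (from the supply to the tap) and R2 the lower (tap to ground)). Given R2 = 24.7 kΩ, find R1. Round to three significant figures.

V_out/V_DC = R2/(R1+R2) = 0.3956.
Rearranging, R1 = R2·(1−k)/k = 24.7 × 1.528 = 37.74 kΩ.

R1 ≈ 37.7 kΩ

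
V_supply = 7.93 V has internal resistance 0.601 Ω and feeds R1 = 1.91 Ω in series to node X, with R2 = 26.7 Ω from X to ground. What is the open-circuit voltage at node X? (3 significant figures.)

R1' = 0.601 + 1.91 = 2.511 Ω (source resistance + R1).
V_th is the unloaded tap voltage: V_supply · R2/(R1'+R2) = 7.93 × 0.9140 = 7.248 V.

V_th ≈ 7.25 V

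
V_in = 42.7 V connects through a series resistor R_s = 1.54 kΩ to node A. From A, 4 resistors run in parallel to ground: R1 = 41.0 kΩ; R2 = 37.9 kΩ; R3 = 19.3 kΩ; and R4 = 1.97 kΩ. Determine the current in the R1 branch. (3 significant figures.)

Equivalent of the parallel group: R_p = 1.639 kΩ.
V_A by voltage divider: V_A = 42.7 × 1.639/(1.54 + 1.639) = 22.01 V.
I(R1) = V_A / R1 = 22.01/41.0 = 0.5369 mA.
(Equivalently: I_total = 13.43 mA, then current-divider fraction G_k/ΣG = 0.03997.)

I ≈ 0.537 mA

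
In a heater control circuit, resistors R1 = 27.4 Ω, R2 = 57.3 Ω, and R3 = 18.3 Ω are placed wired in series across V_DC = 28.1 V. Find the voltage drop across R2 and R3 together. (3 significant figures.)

Series total: ΣR = 27.4 + 57.3 + 18.3 = 103.0 Ω.
R_{R2..R3} = 57.3 + 18.3 = 75.60 Ω.
By the voltage-divider rule, V = 28.1 × 75.60/103.0 = 20.62 V.

V ≈ 20.6 V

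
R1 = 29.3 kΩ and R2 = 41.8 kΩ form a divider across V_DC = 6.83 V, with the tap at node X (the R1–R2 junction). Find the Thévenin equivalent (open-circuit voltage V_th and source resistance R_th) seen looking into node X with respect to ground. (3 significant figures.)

Open-circuit (no load on X): V_th = V_DC · R2/(R1 + R2) = 6.83 × 41.8/(29.30 + 41.8) = 4.015 V.
With V_DC suppressed (replaced by a short), R_th = R1 ‖ R2 = (29.30 × 41.8)/(29.30 + 41.8) = 17.23 kΩ.

V_th ≈ 4.02 V, R_th ≈ 17.2 kΩ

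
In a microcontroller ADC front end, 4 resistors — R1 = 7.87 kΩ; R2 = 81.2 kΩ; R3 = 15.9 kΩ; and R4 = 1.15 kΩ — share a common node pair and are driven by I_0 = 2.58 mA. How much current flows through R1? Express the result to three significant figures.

ΣG = 1/7.87 + 1/81.2 + 1/15.9 + 1/1.15 = 1.072.
Current divider: I(R1) = I_0 · G_k/ΣG = 2.58 × (0.1271/1.072) = 2.58 × 0.1185 = 0.3059 mA.

I ≈ 0.306 mA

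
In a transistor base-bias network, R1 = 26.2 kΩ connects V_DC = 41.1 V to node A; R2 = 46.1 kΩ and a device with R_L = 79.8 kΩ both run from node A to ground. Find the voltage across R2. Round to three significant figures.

V_out ≈ 21.7 V

R2 ‖ R_L = (46.1 × 79.8)/(46.1 + 79.8) = 29.22 kΩ.
Voltage divider with the loaded lower leg: V_out = 41.1 × 29.22/(26.2 + 29.22) = 41.1 × 0.5272 = 21.67 V.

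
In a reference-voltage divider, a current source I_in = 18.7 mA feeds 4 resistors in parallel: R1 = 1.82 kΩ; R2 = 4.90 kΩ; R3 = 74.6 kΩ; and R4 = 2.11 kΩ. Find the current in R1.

I ≈ 8.28 mA

Conductances: ΣG = 1/1.82 + 1/4.90 + 1/74.6 + 1/2.11 = 1.241 (1/kΩ).
By the current-divider rule, I = I_in · G_k/ΣG = 18.7 × 0.4428 = 8.280 mA.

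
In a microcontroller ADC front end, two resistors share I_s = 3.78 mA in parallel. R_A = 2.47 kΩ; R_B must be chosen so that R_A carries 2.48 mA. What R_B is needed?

In a two-way split, I_A/I_s = R_B/(R_A + R_B).
2.48/3.78 = R_B/(R_A + R_B) → R_B = R_A · (0.6561)/(1 − 0.6561) = 2.47 × 1.908 = 4.712 kΩ.

R_B ≈ 4.71 kΩ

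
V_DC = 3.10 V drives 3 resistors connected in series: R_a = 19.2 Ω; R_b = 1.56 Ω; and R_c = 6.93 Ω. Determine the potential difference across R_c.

Series total: ΣR = 19.2 + 1.56 + 6.93 = 27.69 Ω.
V = V_DC · R/ΣR = 3.10 × 0.2503 = 0.7758 V.

V ≈ 0.776 V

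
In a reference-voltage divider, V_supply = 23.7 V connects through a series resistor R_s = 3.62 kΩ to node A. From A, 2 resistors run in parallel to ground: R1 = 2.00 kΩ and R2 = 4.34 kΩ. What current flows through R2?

Parallel bank: R_p = 1/(1/2.00 + 1/4.34) = 1.369 kΩ.
V_A = 23.7 × 1.369/4.989 = 6.504 V.
Branch current I = V_A/R2 = 6.504/4.34 = 1.499 mA.

I ≈ 1.50 mA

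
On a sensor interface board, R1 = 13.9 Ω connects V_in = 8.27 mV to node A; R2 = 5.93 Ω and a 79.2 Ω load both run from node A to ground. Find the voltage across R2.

V_out ≈ 2.35 mV

The load sits in parallel with R2, giving an effective lower resistance R2' = R2·R_L/(R2+R_L) = 5.517 Ω.
Now apply the divider: V_out = 8.27 × 0.2841 = 2.350 mV.
(Unloaded it would be 2.47 mV; the load pulls it down.)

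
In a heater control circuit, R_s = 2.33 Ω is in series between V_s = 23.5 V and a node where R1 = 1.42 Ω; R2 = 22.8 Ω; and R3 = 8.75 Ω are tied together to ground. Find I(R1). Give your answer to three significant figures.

I ≈ 5.50 A

Parallel bank: R_p = 1/(1/1.42 + 1/22.8 + 1/8.75) = 1.160 Ω.
V_A = 23.5 × 1.160/3.490 = 7.809 V.
Branch current I = V_A/R1 = 7.809/1.42 = 5.499 A.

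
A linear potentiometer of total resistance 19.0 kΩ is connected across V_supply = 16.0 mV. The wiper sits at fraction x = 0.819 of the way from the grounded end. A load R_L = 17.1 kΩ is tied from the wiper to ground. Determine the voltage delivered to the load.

V_out ≈ 11.3 mV

The pot divides into 3.439 kΩ above the wiper and 15.56 kΩ below.
Lower segment in parallel with the load: 15.56 ‖ 17.1 = 8.147 kΩ.
V_out = 16.0 × 8.147/(3.439 + 8.147) = 11.25 mV.
(Unloaded: V_out = x·V_supply = 13.1 mV.)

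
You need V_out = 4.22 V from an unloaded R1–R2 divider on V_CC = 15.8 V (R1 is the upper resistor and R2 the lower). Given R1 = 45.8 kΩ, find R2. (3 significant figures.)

The divider ratio is R2/(R1+R2) = 4.22/15.8 = 0.2671.
So R2 = R1 · V_out/(V_CC − V_out) = 45.8 × 4.22/(15.8 − 4.22) = 45.8 × 0.3644 = 16.69 kΩ.

R2 ≈ 16.7 kΩ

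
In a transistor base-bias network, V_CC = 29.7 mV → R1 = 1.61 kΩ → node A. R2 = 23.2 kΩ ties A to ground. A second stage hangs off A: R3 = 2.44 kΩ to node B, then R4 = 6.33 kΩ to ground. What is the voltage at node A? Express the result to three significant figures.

Looking into the second stage from A: R3 + R4 = 8.770 kΩ appears in parallel with R2.
R2 ‖ (R3+R4) = 6.364 kΩ.
So V_A = 29.7 × 0.7981 = 23.70 mV.

V_A ≈ 23.7 mV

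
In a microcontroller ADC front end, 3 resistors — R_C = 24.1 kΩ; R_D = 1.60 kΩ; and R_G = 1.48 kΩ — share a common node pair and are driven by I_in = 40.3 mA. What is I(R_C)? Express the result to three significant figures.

Conductances: ΣG = 1/24.1 + 1/1.60 + 1/1.48 = 1.342 (1/kΩ).
Current divider: I(R_C) = I_in · G_k/ΣG = 40.3 × (0.04149/1.342) = 40.3 × 0.03092 = 1.246 mA.

I ≈ 1.25 mA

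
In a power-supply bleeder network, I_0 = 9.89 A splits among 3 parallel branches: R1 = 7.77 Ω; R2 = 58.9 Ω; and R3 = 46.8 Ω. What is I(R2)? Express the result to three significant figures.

I ≈ 1.01 A

Total conductance ΣG = 1/7.77 + 1/58.9 + 1/46.8 = 0.1670 (units of 1/Ω).
Current divider: I(R2) = I_0 · G_k/ΣG = 9.89 × (0.01698/0.1670) = 9.89 × 0.1016 = 1.005 A.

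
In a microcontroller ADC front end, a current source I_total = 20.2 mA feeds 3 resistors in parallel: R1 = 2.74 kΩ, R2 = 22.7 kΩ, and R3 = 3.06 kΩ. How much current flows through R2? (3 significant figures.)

I ≈ 1.21 mA

ΣG = 1/2.74 + 1/22.7 + 1/3.06 = 0.7358.
By the current-divider rule, I = I_total · G_k/ΣG = 20.2 × 0.05987 = 1.209 mA.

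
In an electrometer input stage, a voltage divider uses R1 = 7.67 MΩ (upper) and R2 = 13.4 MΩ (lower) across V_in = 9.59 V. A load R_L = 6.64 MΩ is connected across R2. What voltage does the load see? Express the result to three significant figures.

R2 ‖ R_L = (13.4 × 6.64)/(13.4 + 6.64) = 4.440 MΩ.
Then V_out = V_in · R2'/(R1 + R2') = 9.59 × 4.440/12.11 = 3.516 V.
(Unloaded it would be 6.10 V; the load pulls it down.)

V_out ≈ 3.52 V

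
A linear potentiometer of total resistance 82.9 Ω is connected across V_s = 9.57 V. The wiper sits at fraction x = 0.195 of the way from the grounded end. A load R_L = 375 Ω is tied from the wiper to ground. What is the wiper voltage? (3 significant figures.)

V_out ≈ 1.80 V

Split the track: R_lower = x·R_p = 16.17 Ω, R_upper = (1−x)·R_p = 66.73 Ω.
Lower segment in parallel with the load: 16.17 ‖ 375 = 15.50 Ω.
Loaded-divider output: V_out = 9.57 × 0.1885 = 1.804 V.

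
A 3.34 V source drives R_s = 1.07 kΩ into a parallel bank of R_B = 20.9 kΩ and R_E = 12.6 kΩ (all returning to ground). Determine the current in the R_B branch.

Combine the parallel branches: R_p = (1/20.9 + 1/12.6)⁻¹ = 7.861 kΩ.
Node voltage V_A = V_CC · R_p/(R_s + R_p) = 3.34 × 0.8802 = 2.940 V.
Branch current I = V_A/R_B = 2.940/20.9 = 0.1407 mA.

I ≈ 0.141 mA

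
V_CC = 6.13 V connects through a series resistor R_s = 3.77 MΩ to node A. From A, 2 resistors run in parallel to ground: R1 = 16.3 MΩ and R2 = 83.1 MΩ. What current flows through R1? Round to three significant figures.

I ≈ 0.295 µA

Parallel bank: R_p = 1/(1/16.3 + 1/83.1) = 13.63 MΩ.
V_A by voltage divider: V_A = 6.13 × 13.63/(3.77 + 13.63) = 4.802 V.
Branch current I = V_A/R1 = 4.802/16.3 = 0.2946 µA.
(Check via current divider: I_total = 0.3524 µA; share G_k/ΣG = 0.8360 → same result.)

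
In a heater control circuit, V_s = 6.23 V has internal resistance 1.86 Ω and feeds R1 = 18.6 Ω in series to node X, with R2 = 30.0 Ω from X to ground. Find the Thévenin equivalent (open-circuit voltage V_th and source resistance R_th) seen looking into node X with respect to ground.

V_th ≈ 3.70 V, R_th ≈ 12.2 Ω

R1' = 1.86 + 18.6 = 20.46 Ω (source resistance + R1).
V_th is the unloaded tap voltage: V_s · R2/(R1'+R2) = 6.23 × 0.5945 = 3.704 V.
Zeroing V_s shorts the top of R1' to ground, so R_th = R1' ‖ R2 = 12.16 Ω.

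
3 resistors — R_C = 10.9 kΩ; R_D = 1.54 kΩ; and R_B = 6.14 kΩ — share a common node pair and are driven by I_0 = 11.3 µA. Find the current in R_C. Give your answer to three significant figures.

I ≈ 1.15 µA

ΣG = 1/10.9 + 1/1.54 + 1/6.14 = 0.9040.
Current divider: I(R_C) = I_0 · G_k/ΣG = 11.3 × (0.09174/0.9040) = 11.3 × 0.1015 = 1.147 µA.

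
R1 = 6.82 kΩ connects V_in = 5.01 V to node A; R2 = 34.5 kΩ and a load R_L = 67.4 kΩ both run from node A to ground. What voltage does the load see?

R2 ‖ R_L = (34.5 × 67.4)/(34.5 + 67.4) = 22.82 kΩ.
Now apply the divider: V_out = 5.01 × 0.7699 = 3.857 V.
(Unloaded it would be 4.18 V; the load pulls it down.)

V_out ≈ 3.86 V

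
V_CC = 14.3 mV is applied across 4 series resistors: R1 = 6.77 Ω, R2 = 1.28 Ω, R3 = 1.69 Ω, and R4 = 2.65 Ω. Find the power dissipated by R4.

ΣR = 12.39 Ω → I = 14.3/12.39 = 1.154 mA.
P(R4) = I²·R4 = (1.154)² × 2.65 = 3.530 µW.

P ≈ 3.53 µW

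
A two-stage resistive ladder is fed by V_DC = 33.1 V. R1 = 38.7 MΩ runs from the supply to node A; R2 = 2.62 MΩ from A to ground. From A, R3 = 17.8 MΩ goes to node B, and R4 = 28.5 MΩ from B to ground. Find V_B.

V_B ≈ 1.23 V

Node A sees R2 in parallel with the series input of stage 2, R3 + R4 = 46.30 MΩ.
Effective lower resistance at A: R2 ‖ 46.30 = 2.480 MΩ.
So V_A = 33.1 × 0.06022 = 1.993 V.
V_B = V_A × 0.6156 = 1.227 V.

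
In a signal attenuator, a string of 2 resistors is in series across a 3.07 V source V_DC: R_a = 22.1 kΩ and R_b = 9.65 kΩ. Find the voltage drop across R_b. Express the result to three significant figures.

V ≈ 0.933 V

Total series resistance ΣR = 22.1 + 9.65 = 31.75 kΩ.
Voltage divider: V = V_DC · (9.650 / 31.75) = 3.07 × 0.3039 = 0.9331 V.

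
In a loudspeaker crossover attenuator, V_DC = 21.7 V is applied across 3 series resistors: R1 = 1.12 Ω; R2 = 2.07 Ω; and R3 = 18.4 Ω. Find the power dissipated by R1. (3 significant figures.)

P ≈ 1.13 W

The common current is I = 21.7/21.59 = 1.005 A.
V(R1) = I·R = 1.126 V; P = V·I = 1.126 × 1.005 = 1.131 W.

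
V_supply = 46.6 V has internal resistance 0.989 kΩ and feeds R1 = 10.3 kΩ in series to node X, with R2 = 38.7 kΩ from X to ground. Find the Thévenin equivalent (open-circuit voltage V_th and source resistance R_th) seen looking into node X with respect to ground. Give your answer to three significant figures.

R1' = 0.989 + 10.3 = 11.29 kΩ (source resistance + R1).
Open-circuit (no load on X): V_th = V_supply · R2/(R1' + R2) = 46.6 × 38.7/(11.29 + 38.7) = 36.08 V.
With V_supply suppressed (replaced by a short), R_th = R1' ‖ R2 = (11.29 × 38.7)/(11.29 + 38.7) = 8.740 kΩ.

V_th ≈ 36.1 V, R_th ≈ 8.74 kΩ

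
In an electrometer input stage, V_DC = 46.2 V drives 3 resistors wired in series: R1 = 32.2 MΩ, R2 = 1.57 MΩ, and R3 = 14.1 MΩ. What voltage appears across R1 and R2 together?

ΣR = 32.2 + 1.57 + 14.1 = 47.87 MΩ.
R_{R1..R2} = 32.2 + 1.57 = 33.77 MΩ.
Voltage divider: V = V_DC · (33.77 / 47.87) = 46.2 × 0.7055 = 32.59 V.

V ≈ 32.6 V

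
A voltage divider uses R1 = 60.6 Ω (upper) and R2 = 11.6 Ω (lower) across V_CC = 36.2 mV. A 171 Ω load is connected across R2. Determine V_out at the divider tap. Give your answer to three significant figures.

V_out ≈ 5.50 mV

R2 ‖ R_L = (11.6 × 171)/(11.6 + 171) = 10.86 Ω.
Then V_out = V_CC · R2'/(R1 + R2') = 36.2 × 10.86/71.46 = 5.503 mV.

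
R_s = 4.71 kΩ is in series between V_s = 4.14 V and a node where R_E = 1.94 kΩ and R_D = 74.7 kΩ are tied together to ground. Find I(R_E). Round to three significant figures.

I ≈ 0.611 mA

Equivalent of the parallel group: R_p = 1.891 kΩ.
V_A by voltage divider: V_A = 4.14 × 1.891/(4.71 + 1.891) = 1.186 V.
Branch current I = V_A/R_E = 1.186/1.94 = 0.6113 mA.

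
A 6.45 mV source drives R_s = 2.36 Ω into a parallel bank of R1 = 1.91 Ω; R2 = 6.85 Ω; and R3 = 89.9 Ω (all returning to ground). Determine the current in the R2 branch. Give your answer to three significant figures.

I ≈ 0.361 mA

Combine the parallel branches: R_p = (1/1.91 + 1/6.85 + 1/89.9)⁻¹ = 1.469 Ω.
V_A = 6.45 × 1.469/3.829 = 2.475 mV.
Branch current I = V_A/R2 = 2.475/6.85 = 0.3613 mA.
(Check via current divider: I_total = 1.684 mA; share G_k/ΣG = 0.2145 → same result.)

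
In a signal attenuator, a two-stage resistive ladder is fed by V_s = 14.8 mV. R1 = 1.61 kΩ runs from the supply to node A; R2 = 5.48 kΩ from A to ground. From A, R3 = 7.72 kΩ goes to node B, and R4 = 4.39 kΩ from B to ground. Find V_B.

V_B ≈ 3.76 mV

Node A sees R2 in parallel with the series input of stage 2, R3 + R4 = 12.11 kΩ.
Effective lower resistance at A: R2 ‖ 12.11 = 3.773 kΩ.
So V_A = 14.8 × 0.7009 = 10.37 mV.
Stage 2 is unloaded, so V_B = V_A · R4/(R3+R4) = 10.37 × 4.39/12.11 = 3.760 mV.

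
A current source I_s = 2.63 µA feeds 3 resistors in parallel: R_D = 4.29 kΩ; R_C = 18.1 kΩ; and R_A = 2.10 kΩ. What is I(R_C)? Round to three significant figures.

I ≈ 0.190 µA

Total conductance ΣG = 1/4.29 + 1/18.1 + 1/2.10 = 0.7645 (units of 1/kΩ).
R_C takes the fraction G_k/ΣG = 0.05525/0.7645 = 0.07226, so I = 2.63 × 0.07226 = 0.1901 µA.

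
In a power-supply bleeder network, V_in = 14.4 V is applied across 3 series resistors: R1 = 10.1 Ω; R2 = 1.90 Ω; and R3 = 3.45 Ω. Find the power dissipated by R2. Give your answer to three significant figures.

P ≈ 1.65 W

The common current is I = 14.4/15.45 = 0.9320 A.
P(R2) = I²·R2 = (0.9320)² × 1.90 = 1.651 W.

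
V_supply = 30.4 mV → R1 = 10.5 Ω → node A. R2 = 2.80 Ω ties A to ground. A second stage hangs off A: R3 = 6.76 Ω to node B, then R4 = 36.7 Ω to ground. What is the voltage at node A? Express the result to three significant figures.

Node A sees R2 in parallel with the series input of stage 2, R3 + R4 = 43.46 Ω.
R2 ‖ (R3+R4) = 2.631 Ω.
V_A = 30.4 × 2.631/(10.5 + 2.631) = 6.090 mV.

V_A ≈ 6.09 mV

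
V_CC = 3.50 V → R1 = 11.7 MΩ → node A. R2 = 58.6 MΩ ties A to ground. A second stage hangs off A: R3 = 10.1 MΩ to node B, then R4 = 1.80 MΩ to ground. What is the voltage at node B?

The second stage (R3 + R4 = 11.90 MΩ) loads node A in parallel with R2.
Effective lower resistance at A: R2 ‖ 11.90 = 9.891 MΩ.
So V_A = 3.50 × 0.4581 = 1.603 V.
V_B = V_A × 0.1513 = 0.2425 V.

V_B ≈ 0.243 V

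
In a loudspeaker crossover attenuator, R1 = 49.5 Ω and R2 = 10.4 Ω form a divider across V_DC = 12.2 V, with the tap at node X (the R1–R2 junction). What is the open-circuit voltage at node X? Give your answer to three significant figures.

With X open, the divider is unloaded: V_th = 12.2 × 10.4/59.90 = 2.118 V.

V_th ≈ 2.12 V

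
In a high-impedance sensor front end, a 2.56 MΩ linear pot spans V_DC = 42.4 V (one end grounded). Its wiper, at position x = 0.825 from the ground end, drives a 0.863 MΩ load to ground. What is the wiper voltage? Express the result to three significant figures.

Split the track: R_lower = x·R_p = 2.112 MΩ, R_upper = (1−x)·R_p = 0.4480 MΩ.
Lower segment in parallel with the load: 2.112 ‖ 0.863 = 0.6127 MΩ.
Loaded-divider output: V_out = 42.4 × 0.5776 = 24.49 V.

V_out ≈ 24.5 V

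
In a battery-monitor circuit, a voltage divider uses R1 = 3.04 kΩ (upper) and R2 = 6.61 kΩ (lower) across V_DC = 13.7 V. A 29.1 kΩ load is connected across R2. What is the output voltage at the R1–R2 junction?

R2 ‖ R_L = (6.61 × 29.1)/(6.61 + 29.1) = 5.386 kΩ.
Then V_out = V_DC · R2'/(R1 + R2') = 13.7 × 5.386/8.426 = 8.757 V.

V_out ≈ 8.76 V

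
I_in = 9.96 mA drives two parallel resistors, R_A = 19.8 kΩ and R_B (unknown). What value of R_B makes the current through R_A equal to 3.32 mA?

R_B ≈ 9.90 kΩ

In a two-way split, I_A/I_in = R_B/(R_A + R_B).
3.32/9.96 = R_B/(R_A + R_B) → R_B = R_A · (0.3333)/(1 − 0.3333) = 19.8 × 0.5000 = 9.900 kΩ.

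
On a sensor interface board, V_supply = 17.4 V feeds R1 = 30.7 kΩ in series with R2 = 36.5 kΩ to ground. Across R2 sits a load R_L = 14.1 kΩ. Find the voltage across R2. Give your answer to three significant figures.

First combine the lower leg with the load: R2 ‖ R_L = 10.17 kΩ.
Then V_out = V_supply · R2'/(R1 + R2') = 17.4 × 10.17/40.87 = 4.330 V.

V_out ≈ 4.33 V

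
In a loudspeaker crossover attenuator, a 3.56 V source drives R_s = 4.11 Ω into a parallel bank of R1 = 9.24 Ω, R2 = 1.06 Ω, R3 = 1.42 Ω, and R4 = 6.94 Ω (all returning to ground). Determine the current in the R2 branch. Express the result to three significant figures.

Parallel bank: R_p = 1/(1/9.24 + 1/1.06 + 1/1.42 + 1/6.94) = 0.5263 Ω.
V_A by voltage divider: V_A = 3.56 × 0.5263/(4.11 + 0.5263) = 0.4041 V.
Branch current I = V_A/R2 = 0.4041/1.06 = 0.3813 A.

I ≈ 0.381 A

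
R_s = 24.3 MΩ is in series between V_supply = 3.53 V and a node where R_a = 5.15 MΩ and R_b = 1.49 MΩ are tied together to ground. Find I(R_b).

I ≈ 0.108 µA

Combine the parallel branches: R_p = (1/5.15 + 1/1.49)⁻¹ = 1.156 MΩ.
V_A by voltage divider: V_A = 3.53 × 1.156/(24.3 + 1.156) = 0.1603 V.
I(R_b) = V_A / R_b = 0.1603/1.49 = 0.1076 µA.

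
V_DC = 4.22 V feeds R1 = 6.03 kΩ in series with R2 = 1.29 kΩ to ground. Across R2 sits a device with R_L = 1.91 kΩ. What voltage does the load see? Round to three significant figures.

V_out ≈ 0.478 V

First combine the lower leg with the load: R2 ‖ R_L = 0.7700 kΩ.
Now apply the divider: V_out = 4.22 × 0.1132 = 0.4778 V.
(Unloaded it would be 0.744 V; the load pulls it down.)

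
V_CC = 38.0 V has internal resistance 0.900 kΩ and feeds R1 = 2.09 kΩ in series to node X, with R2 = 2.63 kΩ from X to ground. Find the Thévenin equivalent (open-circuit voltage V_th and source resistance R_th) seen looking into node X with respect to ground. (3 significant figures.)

R1' = 0.900 + 2.09 = 2.990 kΩ (source resistance + R1).
Open-circuit (no load on X): V_th = V_CC · R2/(R1' + R2) = 38.0 × 2.63/(2.990 + 2.63) = 17.78 V.
Looking into X with the source shorted: R_th = R1'·R2/(R1'+R2) = 2.990 × 2.63/5.620 = 1.399 kΩ.

V_th ≈ 17.8 V, R_th ≈ 1.40 kΩ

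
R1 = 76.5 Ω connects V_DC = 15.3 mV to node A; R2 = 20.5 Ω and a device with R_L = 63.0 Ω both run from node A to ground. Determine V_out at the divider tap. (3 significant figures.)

R2 ‖ R_L = (20.5 × 63.0)/(20.5 + 63.0) = 15.47 Ω.
Then V_out = V_DC · R2'/(R1 + R2') = 15.3 × 15.47/91.97 = 2.573 mV.

V_out ≈ 2.57 mV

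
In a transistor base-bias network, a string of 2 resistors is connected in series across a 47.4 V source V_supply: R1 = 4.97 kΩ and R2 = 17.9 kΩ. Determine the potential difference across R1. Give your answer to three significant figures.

Series total: ΣR = 4.97 + 17.9 = 22.87 kΩ.
V = V_supply · R/ΣR = 47.4 × 0.2173 = 10.30 V.

V ≈ 10.3 V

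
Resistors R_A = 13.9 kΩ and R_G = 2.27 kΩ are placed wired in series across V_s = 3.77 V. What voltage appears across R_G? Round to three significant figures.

V ≈ 0.529 V

ΣR = 13.9 + 2.27 = 16.17 kΩ.
Voltage divider: V = V_s · (2.270 / 16.17) = 3.77 × 0.1404 = 0.5292 V.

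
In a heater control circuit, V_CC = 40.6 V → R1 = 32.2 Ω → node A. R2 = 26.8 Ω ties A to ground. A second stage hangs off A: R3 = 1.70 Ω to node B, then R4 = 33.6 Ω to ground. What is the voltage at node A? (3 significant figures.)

The second stage (R3 + R4 = 35.30 Ω) loads node A in parallel with R2.
R2 ‖ (R3+R4) = 15.23 Ω.
First divider: V_A = V_CC · 15.23/(32.2 + 15.23) = 13.04 V.

V_A ≈ 13.0 V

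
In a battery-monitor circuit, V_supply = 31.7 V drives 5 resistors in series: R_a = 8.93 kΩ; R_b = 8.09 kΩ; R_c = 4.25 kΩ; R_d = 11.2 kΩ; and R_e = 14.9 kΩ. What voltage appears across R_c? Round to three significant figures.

V ≈ 2.84 V

Total series resistance ΣR = 8.93 + 8.09 + 4.25 + 11.2 + 14.9 = 47.37 kΩ.
By the voltage-divider rule, V = 31.7 × 4.250/47.37 = 2.844 V.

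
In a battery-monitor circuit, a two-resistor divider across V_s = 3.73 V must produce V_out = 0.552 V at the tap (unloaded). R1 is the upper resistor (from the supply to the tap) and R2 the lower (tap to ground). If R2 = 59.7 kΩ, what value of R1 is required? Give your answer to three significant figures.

R1 ≈ 344 kΩ

The divider ratio is R2/(R1+R2) = 0.552/3.73 = 0.1480.
So R1 = R2 · (V_s/V_out − 1) = 59.7 × (3.73/0.552 − 1) = 59.7 × 5.757 = 343.7 kΩ.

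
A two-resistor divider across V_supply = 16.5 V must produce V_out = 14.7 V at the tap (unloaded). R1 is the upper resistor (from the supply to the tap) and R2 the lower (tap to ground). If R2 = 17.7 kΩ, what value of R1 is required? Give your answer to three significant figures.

R1 ≈ 2.17 kΩ

Required fraction k = V_out/V_supply = 0.8909.
Rearranging, R1 = R2·(1−k)/k = 17.7 × 0.1224 = 2.167 kΩ.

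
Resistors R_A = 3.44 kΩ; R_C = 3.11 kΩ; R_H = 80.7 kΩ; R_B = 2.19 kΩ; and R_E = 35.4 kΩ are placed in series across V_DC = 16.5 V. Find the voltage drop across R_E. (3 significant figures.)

V ≈ 4.68 V

ΣR = 3.44 + 3.11 + 80.7 + 2.19 + 35.4 = 124.8 kΩ.
By the voltage-divider rule, V = 16.5 × 35.40/124.8 = 4.679 V.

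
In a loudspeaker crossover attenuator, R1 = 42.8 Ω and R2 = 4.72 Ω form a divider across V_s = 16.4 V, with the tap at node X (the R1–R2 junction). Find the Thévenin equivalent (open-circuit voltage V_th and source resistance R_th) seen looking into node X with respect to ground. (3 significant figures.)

Open-circuit (no load on X): V_th = V_s · R2/(R1 + R2) = 16.4 × 4.72/(42.80 + 4.72) = 1.629 V.
Looking into X with the source shorted: R_th = R1·R2/(R1+R2) = 42.80 × 4.72/47.52 = 4.251 Ω.

V_th ≈ 1.63 V, R_th ≈ 4.25 Ω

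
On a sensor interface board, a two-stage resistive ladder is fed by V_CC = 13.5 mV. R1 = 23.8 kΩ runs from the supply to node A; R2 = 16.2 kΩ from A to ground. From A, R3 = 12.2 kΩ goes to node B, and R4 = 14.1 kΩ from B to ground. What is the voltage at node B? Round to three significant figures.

V_B ≈ 2.15 mV

Node A sees R2 in parallel with the series input of stage 2, R3 + R4 = 26.30 kΩ.
Effective lower resistance at A: R2 ‖ 26.30 = 10.02 kΩ.
First divider: V_A = V_CC · 10.02/(23.8 + 10.02) = 4.001 mV.
V_B = V_A × 0.5361 = 2.145 mV.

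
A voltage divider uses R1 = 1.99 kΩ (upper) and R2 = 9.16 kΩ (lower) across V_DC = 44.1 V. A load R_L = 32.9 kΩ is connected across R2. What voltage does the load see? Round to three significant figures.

V_out ≈ 34.5 V

First combine the lower leg with the load: R2 ‖ R_L = 7.165 kΩ.
Then V_out = V_DC · R2'/(R1 + R2') = 44.1 × 7.165/9.155 = 34.51 V.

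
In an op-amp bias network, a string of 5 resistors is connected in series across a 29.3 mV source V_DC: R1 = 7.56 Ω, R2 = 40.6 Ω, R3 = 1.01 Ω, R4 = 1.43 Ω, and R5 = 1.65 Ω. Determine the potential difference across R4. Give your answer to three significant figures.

Total series resistance ΣR = 7.56 + 40.6 + 1.01 + 1.43 + 1.65 = 52.25 Ω.
By the voltage-divider rule, V = 29.3 × 1.430/52.25 = 0.8019 mV.

V ≈ 0.802 mV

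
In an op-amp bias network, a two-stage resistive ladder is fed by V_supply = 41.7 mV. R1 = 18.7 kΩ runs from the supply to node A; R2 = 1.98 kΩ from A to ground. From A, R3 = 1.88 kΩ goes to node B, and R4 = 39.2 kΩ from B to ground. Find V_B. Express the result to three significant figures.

V_B ≈ 3.65 mV

Node A sees R2 in parallel with the series input of stage 2, R3 + R4 = 41.08 kΩ.
R2 ‖ (R3+R4) = 1.889 kΩ.
V_A = 41.7 × 1.889/(18.7 + 1.889) = 3.826 mV.
Then the unloaded second divider: V_B = V_A × R4/(R3+R4) = 3.826 × 0.9542 = 3.651 mV.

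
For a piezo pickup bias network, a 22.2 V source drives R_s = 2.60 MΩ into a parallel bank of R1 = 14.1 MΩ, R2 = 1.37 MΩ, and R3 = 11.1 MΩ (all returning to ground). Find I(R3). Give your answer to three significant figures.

I ≈ 0.603 µA

Parallel bank: R_p = 1/(1/14.1 + 1/1.37 + 1/11.1) = 1.122 MΩ.
V_A by voltage divider: V_A = 22.2 × 1.122/(2.60 + 1.122) = 6.694 V.
I(R3) = V_A / R3 = 6.694/11.1 = 0.6031 µA.
(Equivalently: I_total = 5.964 µA, then current-divider fraction G_k/ΣG = 0.1011.)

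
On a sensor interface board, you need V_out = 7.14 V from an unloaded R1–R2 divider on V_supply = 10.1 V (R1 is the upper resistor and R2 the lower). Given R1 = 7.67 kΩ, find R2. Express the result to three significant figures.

R2 ≈ 18.5 kΩ

Required fraction k = V_out/V_supply = 0.7069.
Rearranging, R2 = R1·k/(1−k) = 7.67 × 2.412 = 18.50 kΩ.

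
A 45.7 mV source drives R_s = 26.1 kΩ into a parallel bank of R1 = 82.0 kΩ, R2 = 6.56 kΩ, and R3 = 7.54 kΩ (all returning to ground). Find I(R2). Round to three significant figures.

Parallel bank: R_p = 1/(1/82.0 + 1/6.56 + 1/7.54) = 3.364 kΩ.
V_A by voltage divider: V_A = 45.7 × 3.364/(26.1 + 3.364) = 5.218 mV.
Branch current I = V_A/R2 = 5.218/6.56 = 0.7954 µA.
(Check via current divider: I_total = 1.551 µA; share G_k/ΣG = 0.5128 → same result.)

I ≈ 0.795 µA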